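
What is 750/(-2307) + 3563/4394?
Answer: 1641447/3378986 ≈ 0.48578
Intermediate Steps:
750/(-2307) + 3563/4394 = 750*(-1/2307) + 3563*(1/4394) = -250/769 + 3563/4394 = 1641447/3378986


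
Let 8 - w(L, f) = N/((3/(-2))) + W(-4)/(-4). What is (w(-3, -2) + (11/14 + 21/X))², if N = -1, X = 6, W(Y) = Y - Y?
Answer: 59536/441 ≈ 135.00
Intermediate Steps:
W(Y) = 0
w(L, f) = 22/3 (w(L, f) = 8 - (-1/(3/(-2)) + 0/(-4)) = 8 - (-1/(3*(-½)) + 0*(-¼)) = 8 - (-1/(-3/2) + 0) = 8 - (-1*(-⅔) + 0) = 8 - (⅔ + 0) = 8 - 1*⅔ = 8 - ⅔ = 22/3)
(w(-3, -2) + (11/14 + 21/X))² = (22/3 + (11/14 + 21/6))² = (22/3 + (11*(1/14) + 21*(⅙)))² = (22/3 + (11/14 + 7/2))² = (22/3 + 30/7)² = (244/21)² = 59536/441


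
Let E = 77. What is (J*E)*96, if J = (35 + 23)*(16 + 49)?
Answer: 27867840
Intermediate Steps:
J = 3770 (J = 58*65 = 3770)
(J*E)*96 = (3770*77)*96 = 290290*96 = 27867840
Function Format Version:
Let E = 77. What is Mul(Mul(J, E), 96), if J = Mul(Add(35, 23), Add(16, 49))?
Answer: 27867840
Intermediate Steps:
J = 3770 (J = Mul(58, 65) = 3770)
Mul(Mul(J, E), 96) = Mul(Mul(3770, 77), 96) = Mul(290290, 96) = 27867840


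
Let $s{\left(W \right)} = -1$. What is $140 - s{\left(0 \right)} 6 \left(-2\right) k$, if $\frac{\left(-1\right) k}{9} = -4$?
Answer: $-292$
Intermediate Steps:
$k = 36$ ($k = \left(-9\right) \left(-4\right) = 36$)
$140 - s{\left(0 \right)} 6 \left(-2\right) k = 140 - - 6 \left(-2\right) 36 = 140 - \left(-1\right) \left(-12\right) 36 = 140 - 12 \cdot 36 = 140 - 432 = -292$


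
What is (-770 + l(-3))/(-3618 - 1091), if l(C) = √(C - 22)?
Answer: 770/4709 - 5*I/4709 ≈ 0.16352 - 0.0010618*I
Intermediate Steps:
l(C) = √(-22 + C)
(-770 + l(-3))/(-3618 - 1091) = (-770 + √(-22 - 3))/(-3618 - 1091) = (-770 + √(-25))/(-4709) = (-770 + 5*I)*(-1/4709) = 770/4709 - 5*I/4709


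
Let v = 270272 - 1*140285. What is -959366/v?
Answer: -959366/129987 ≈ -7.3805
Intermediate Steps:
v = 129987 (v = 270272 - 140285 = 129987)
-959366/v = -959366/129987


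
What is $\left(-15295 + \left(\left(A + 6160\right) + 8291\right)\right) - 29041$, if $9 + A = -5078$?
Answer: $-34972$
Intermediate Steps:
$A = -5087$ ($A = -9 - 5078 = -5087$)
$\left(-15295 + \left(\left(A + 6160\right) + 8291\right)\right) - 29041 = \left(-15295 + \left(\left(-5087 + 6160\right) + 8291\right)\right) - 29041 = \left(-15295 + \left(1073 + 8291\right)\right) - 29041 = \left(-15295 + 9364\right) - 29041 = -5931 - 29041 = -34972$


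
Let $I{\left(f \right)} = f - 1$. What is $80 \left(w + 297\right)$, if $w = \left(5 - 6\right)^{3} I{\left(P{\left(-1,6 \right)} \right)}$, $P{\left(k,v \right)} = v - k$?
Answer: $23280$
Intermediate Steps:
$I{\left(f \right)} = -1 + f$
$w = -6$ ($w = \left(5 - 6\right)^{3} \left(-1 + \left(6 - -1\right)\right) = \left(5 - 6\right)^{3} \left(-1 + \left(6 + 1\right)\right) = \left(-1\right)^{3} \left(-1 + 7\right) = \left(-1\right) 6 = -6$)
$80 \left(w + 297\right) = 80 \left(-6 + 297\right) = 80 \cdot 291 = 23280$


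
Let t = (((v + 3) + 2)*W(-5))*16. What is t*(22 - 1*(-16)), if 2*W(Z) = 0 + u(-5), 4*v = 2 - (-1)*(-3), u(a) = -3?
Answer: -4332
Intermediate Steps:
v = -¼ (v = (2 - (-1)*(-3))/4 = (2 - 1*3)/4 = (2 - 3)/4 = (¼)*(-1) = -¼ ≈ -0.25000)
W(Z) = -3/2 (W(Z) = (0 - 3)/2 = (½)*(-3) = -3/2)
t = -114 (t = (((-¼ + 3) + 2)*(-3/2))*16 = ((11/4 + 2)*(-3/2))*16 = ((19/4)*(-3/2))*16 = -57/8*16 = -114)
t*(22 - 1*(-16)) = -114*(22 - 1*(-16)) = -114*(22 + 16) = -114*38 = -4332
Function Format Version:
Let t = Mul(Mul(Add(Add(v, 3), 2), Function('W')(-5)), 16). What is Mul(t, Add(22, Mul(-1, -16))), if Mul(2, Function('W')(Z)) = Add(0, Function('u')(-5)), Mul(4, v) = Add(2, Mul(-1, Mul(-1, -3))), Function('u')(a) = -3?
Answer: -4332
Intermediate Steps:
v = Rational(-1, 4) (v = Mul(Rational(1, 4), Add(2, Mul(-1, Mul(-1, -3)))) = Mul(Rational(1, 4), Add(2, Mul(-1, 3))) = Mul(Rational(1, 4), Add(2, -3)) = Mul(Rational(1, 4), -1) = Rational(-1, 4) ≈ -0.25000)
Function('W')(Z) = Rational(-3, 2) (Function('W')(Z) = Mul(Rational(1, 2), Add(0, -3)) = Mul(Rational(1, 2), -3) = Rational(-3, 2))
t = -114 (t = Mul(Mul(Add(Add(Rational(-1, 4), 3), 2), Rational(-3, 2)), 16) = Mul(Mul(Add(Rational(11, 4), 2), Rational(-3, 2)), 16) = Mul(Mul(Rational(19, 4), Rational(-3, 2)), 16) = Mul(Rational(-57, 8), 16) = -114)
Mul(t, Add(22, Mul(-1, -16))) = Mul(-114, Add(22, Mul(-1, -16))) = Mul(-114, Add(22, 16)) = Mul(-114, 38) = -4332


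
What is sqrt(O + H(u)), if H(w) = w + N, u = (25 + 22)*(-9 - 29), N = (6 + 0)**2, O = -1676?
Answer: I*sqrt(3426) ≈ 58.532*I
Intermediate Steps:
N = 36 (N = 6**2 = 36)
u = -1786 (u = 47*(-38) = -1786)
H(w) = 36 + w (H(w) = w + 36 = 36 + w)
sqrt(O + H(u)) = sqrt(-1676 + (36 - 1786)) = sqrt(-1676 - 1750) = sqrt(-3426) = I*sqrt(3426)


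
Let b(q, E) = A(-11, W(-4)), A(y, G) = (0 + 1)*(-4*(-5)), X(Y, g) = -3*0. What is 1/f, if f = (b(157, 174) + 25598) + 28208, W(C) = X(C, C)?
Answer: 1/53826 ≈ 1.8578e-5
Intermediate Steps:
X(Y, g) = 0
W(C) = 0
A(y, G) = 20 (A(y, G) = 1*20 = 20)
b(q, E) = 20
f = 53826 (f = (20 + 25598) + 28208 = 25618 + 28208 = 53826)
1/f = 1/53826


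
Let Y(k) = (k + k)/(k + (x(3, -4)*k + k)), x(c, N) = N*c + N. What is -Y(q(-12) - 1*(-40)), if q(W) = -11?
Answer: 1/7 ≈ 0.14286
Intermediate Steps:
x(c, N) = N + N*c
Y(k) = -1/7 (Y(k) = (k + k)/(k + ((-4*(1 + 3))*k + k)) = (2*k)/(k + ((-4*4)*k + k)) = (2*k)/(k + (-16*k + k)) = (2*k)/(k - 15*k) = (2*k)/((-14*k)) = (2*k)*(-1/(14*k)) = -1/7)
-Y(q(-12) - 1*(-40)) = -1*(-1/7) = 1/7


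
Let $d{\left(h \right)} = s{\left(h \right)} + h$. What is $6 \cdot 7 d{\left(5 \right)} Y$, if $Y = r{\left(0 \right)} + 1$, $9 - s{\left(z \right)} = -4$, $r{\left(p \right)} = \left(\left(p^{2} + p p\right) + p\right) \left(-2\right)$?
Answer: $756$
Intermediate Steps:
$r{\left(p \right)} = - 4 p^{2} - 2 p$ ($r{\left(p \right)} = \left(\left(p^{2} + p^{2}\right) + p\right) \left(-2\right) = \left(2 p^{2} + p\right) \left(-2\right) = \left(p + 2 p^{2}\right) \left(-2\right) = - 4 p^{2} - 2 p$)
$s{\left(z \right)} = 13$ ($s{\left(z \right)} = 9 - -4 = 9 + 4 = 13$)
$Y = 1$ ($Y = \left(-2\right) 0 \left(1 + 2 \cdot 0\right) + 1 = \left(-2\right) 0 \left(1 + 0\right) + 1 = \left(-2\right) 0 \cdot 1 + 1 = 0 + 1 = 1$)
$d{\left(h \right)} = 13 + h$
$6 \cdot 7 d{\left(5 \right)} Y = 6 \cdot 7 \left(13 + 5\right) 1 = 42 \cdot 18 \cdot 1 = 756 \cdot 1 = 756$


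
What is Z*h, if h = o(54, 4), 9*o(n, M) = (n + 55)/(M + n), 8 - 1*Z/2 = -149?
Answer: 17113/261 ≈ 65.567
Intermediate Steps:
Z = 314 (Z = 16 - 2*(-149) = 16 + 298 = 314)
o(n, M) = (55 + n)/(9*(M + n)) (o(n, M) = ((n + 55)/(M + n))/9 = ((55 + n)/(M + n))/9 = (55 + n)/(9*(M + n)))
h = 109/522 (h = (55 + 54)/(9*(4 + 54)) = (1/9)*109/58 = (1/9)*(1/58)*109 = 109/522 ≈ 0.20881)
Z*h = 314*(109/522) = 17113/261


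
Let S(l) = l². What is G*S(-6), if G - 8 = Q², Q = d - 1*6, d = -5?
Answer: 4644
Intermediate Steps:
Q = -11 (Q = -5 - 1*6 = -5 - 6 = -11)
G = 129 (G = 8 + (-11)² = 8 + 121 = 129)
G*S(-6) = 129*(-6)² = 129*36 = 4644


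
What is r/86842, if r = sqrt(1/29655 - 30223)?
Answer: I*sqrt(738296698970)/429216585 ≈ 0.0020019*I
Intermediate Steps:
r = 2*I*sqrt(738296698970)/9885 (r = sqrt(1/29655 - 30223) = sqrt(-896263064/29655) = 2*I*sqrt(738296698970)/9885 ≈ 173.85*I)
r/86842 = (2*I*sqrt(738296698970)/9885)/86842 = (2*I*sqrt(738296698970)/9885)*(1/86842) = I*sqrt(738296698970)/429216585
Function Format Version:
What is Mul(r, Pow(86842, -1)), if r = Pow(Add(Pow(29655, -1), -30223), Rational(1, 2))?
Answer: Mul(Rational(1, 429216585), I, Pow(738296698970, Rational(1, 2))) ≈ Mul(0.0020019, I)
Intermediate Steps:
r = Mul(Rational(2, 9885), I, Pow(738296698970, Rational(1, 2))) (r = Pow(Add(Rational(1, 29655), -30223), Rational(1, 2)) = Pow(Rational(-896263064, 29655), Rational(1, 2)) = Mul(Rational(2, 9885), I, Pow(738296698970, Rational(1, 2))) ≈ Mul(173.85, I))
Mul(r, Pow(86842, -1)) = Mul(Mul(Rational(2, 9885), I, Pow(738296698970, Rational(1, 2))), Pow(86842, -1)) = Mul(Mul(Rational(2, 9885), I, Pow(738296698970, Rational(1, 2))), Rational(1, 86842)) = Mul(Rational(1, 429216585), I, Pow(738296698970, Rational(1, 2)))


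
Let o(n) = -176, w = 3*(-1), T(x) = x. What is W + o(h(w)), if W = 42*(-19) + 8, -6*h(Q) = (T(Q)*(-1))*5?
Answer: -966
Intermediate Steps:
w = -3
h(Q) = 5*Q/6 (h(Q) = -Q*(-1)*5/6 = -(-Q)*5/6 = -(-5)*Q/6 = 5*Q/6)
W = -790 (W = -798 + 8 = -790)
W + o(h(w)) = -790 - 176 = -966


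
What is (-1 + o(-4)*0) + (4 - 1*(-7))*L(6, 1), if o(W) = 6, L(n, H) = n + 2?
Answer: 87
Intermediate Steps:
L(n, H) = 2 + n
(-1 + o(-4)*0) + (4 - 1*(-7))*L(6, 1) = (-1 + 6*0) + (4 - 1*(-7))*(2 + 6) = (-1 + 0) + (4 + 7)*8 = -1 + 11*8 = -1 + 88 = 87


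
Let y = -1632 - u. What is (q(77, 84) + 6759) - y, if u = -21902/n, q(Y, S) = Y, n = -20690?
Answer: 87612411/10345 ≈ 8469.1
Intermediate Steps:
u = 10951/10345 (u = -21902/(-20690) = -21902*(-1/20690) = 10951/10345 ≈ 1.0586)
y = -16893991/10345 (y = -1632 - 1*10951/10345 = -1632 - 10951/10345 = -16893991/10345 ≈ -1633.1)
(q(77, 84) + 6759) - y = (77 + 6759) - 1*(-16893991/10345) = 6836 + 16893991/10345 = 87612411/10345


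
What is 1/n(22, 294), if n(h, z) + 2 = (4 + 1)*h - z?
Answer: -1/186 ≈ -0.0053763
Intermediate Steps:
n(h, z) = -2 - z + 5*h (n(h, z) = -2 + ((4 + 1)*h - z) = -2 + (5*h - z) = -2 + (-z + 5*h) = -2 - z + 5*h)
1/n(22, 294) = 1/(-2 - 1*294 + 5*22) = 1/(-2 - 294 + 110) = 1/(-186) = -1/186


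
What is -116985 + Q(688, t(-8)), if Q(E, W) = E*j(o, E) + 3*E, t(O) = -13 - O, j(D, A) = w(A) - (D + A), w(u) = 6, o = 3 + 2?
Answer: -587577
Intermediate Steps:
o = 5
j(D, A) = 6 - A - D (j(D, A) = 6 - (D + A) = 6 - (A + D) = 6 + (-A - D) = 6 - A - D)
Q(E, W) = 3*E + E*(1 - E) (Q(E, W) = E*(6 - E - 1*5) + 3*E = E*(6 - E - 5) + 3*E = E*(1 - E) + 3*E = 3*E + E*(1 - E))
-116985 + Q(688, t(-8)) = -116985 + 688*(4 - 1*688) = -116985 + 688*(4 - 688) = -116985 + 688*(-684) = -116985 - 470592 = -587577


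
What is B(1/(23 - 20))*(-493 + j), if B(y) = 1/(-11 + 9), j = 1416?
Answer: -923/2 ≈ -461.50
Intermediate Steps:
B(y) = -½ (B(y) = 1/(-2) = -½)
B(1/(23 - 20))*(-493 + j) = -(-493 + 1416)/2 = -½*923 = -923/2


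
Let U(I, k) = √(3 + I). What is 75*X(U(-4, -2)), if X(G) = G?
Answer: 75*I ≈ 75.0*I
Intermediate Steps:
75*X(U(-4, -2)) = 75*√(3 - 4) = 75*√(-1) = 75*I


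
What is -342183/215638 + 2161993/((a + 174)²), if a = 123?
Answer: 436024226287/19021212342 ≈ 22.923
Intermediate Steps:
-342183/215638 + 2161993/((a + 174)²) = -342183/215638 + 2161993/((123 + 174)²) = -342183*1/215638 + 2161993/(297²) = -342183/215638 + 2161993/88209 = 436024226287/19021212342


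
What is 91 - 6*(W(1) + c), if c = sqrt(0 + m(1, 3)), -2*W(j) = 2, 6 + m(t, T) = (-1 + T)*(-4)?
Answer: 97 - 6*I*sqrt(14) ≈ 97.0 - 22.45*I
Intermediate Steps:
m(t, T) = -2 - 4*T (m(t, T) = -6 + (-1 + T)*(-4) = -6 + (4 - 4*T) = -2 - 4*T)
W(j) = -1 (W(j) = -1/2*2 = -1)
c = I*sqrt(14) (c = sqrt(0 + (-2 - 4*3)) = sqrt(0 + (-2 - 12)) = sqrt(0 - 14) = sqrt(-14) = I*sqrt(14) ≈ 3.7417*I)
91 - 6*(W(1) + c) = 91 - 6*(-1 + I*sqrt(14)) = 91 + (6 - 6*I*sqrt(14)) = 97 - 6*I*sqrt(14)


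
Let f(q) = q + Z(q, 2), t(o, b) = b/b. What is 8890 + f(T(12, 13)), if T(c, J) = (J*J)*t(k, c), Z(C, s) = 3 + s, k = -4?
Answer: 9064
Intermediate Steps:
t(o, b) = 1
T(c, J) = J**2 (T(c, J) = (J*J)*1 = J**2*1 = J**2)
f(q) = 5 + q (f(q) = q + (3 + 2) = q + 5 = 5 + q)
8890 + f(T(12, 13)) = 8890 + (5 + 13**2) = 8890 + (5 + 169) = 8890 + 174 = 9064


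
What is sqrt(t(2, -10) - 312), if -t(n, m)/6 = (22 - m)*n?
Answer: 2*I*sqrt(174) ≈ 26.382*I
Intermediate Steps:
t(n, m) = -6*n*(22 - m) (t(n, m) = -6*(22 - m)*n = -6*n*(22 - m))
sqrt(t(2, -10) - 312) = sqrt(6*2*(-22 - 10) - 312) = sqrt(6*2*(-32) - 312) = sqrt(-384 - 312) = sqrt(-696) = 2*I*sqrt(174)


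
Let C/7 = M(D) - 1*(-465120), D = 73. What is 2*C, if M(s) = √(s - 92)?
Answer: 6511680 + 14*I*√19 ≈ 6.5117e+6 + 61.025*I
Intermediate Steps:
M(s) = √(-92 + s)
C = 3255840 + 7*I*√19 (C = 7*(√(-92 + 73) - 1*(-465120)) = 7*(√(-19) + 465120) = 7*(I*√19 + 465120) = 7*(465120 + I*√19) = 3255840 + 7*I*√19 ≈ 3.2558e+6 + 30.512*I)
2*C = 2*(3255840 + 7*I*√19) = 6511680 + 14*I*√19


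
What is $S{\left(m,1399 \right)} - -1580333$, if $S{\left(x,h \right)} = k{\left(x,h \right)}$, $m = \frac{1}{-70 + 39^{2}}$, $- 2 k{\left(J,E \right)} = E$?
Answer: $\frac{3159267}{2} \approx 1.5796 \cdot 10^{6}$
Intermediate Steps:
$k{\left(J,E \right)} = - \frac{E}{2}$
$m = \frac{1}{1451}$ ($m = \frac{1}{-70 + 1521} = \frac{1}{1451} \approx 0.00068918$)
$S{\left(x,h \right)} = - \frac{h}{2}$
$S{\left(m,1399 \right)} - -1580333 = \left(- \frac{1}{2}\right) 1399 - -1580333 = - \frac{1399}{2} + 1580333 = \frac{3159267}{2}$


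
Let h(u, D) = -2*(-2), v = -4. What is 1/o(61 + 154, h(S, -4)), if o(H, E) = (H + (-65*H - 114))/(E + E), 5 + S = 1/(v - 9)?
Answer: -4/6937 ≈ -0.00057662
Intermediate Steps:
S = -66/13 (S = -5 + 1/(-4 - 9) = -5 + 1/(-13) = -5 - 1/13 = -66/13 ≈ -5.0769)
h(u, D) = 4
o(H, E) = (-114 - 64*H)/(2*E) (o(H, E) = (H + (-114 - 65*H))/((2*E)) = (-114 - 64*H)*(1/(2*E)) = (-114 - 64*H)/(2*E))
1/o(61 + 154, h(S, -4)) = 1/((-57 - 32*(61 + 154))/4) = 1/((-57 - 32*215)/4) = 1/((-57 - 6880)/4) = 1/((¼)*(-6937)) = 1/(-6937/4) = -4/6937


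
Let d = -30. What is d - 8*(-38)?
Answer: 274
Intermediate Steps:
d - 8*(-38) = -30 - 8*(-38) = -30 + 304 = 274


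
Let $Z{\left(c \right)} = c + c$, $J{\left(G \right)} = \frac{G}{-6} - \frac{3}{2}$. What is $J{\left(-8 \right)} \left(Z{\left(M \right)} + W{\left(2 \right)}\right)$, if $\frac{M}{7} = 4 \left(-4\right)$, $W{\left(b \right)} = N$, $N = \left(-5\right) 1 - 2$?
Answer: $\frac{77}{2} \approx 38.5$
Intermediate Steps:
$N = -7$ ($N = -5 - 2 = -7$)
$W{\left(b \right)} = -7$
$M = -112$ ($M = 7 \cdot 4 \left(-4\right) = 7 \left(-16\right) = -112$)
$J{\left(G \right)} = - \frac{3}{2} - \frac{G}{6}$ ($J{\left(G \right)} = G \left(- \frac{1}{6}\right) - \frac{3}{2} = - \frac{G}{6} - \frac{3}{2} = - \frac{3}{2} - \frac{G}{6}$)
$Z{\left(c \right)} = 2 c$
$J{\left(-8 \right)} \left(Z{\left(M \right)} + W{\left(2 \right)}\right) = \left(- \frac{3}{2} - - \frac{4}{3}\right) \left(2 \left(-112\right) - 7\right) = \left(- \frac{3}{2} + \frac{4}{3}\right) \left(-224 - 7\right) = \left(- \frac{1}{6}\right) \left(-231\right) = \frac{77}{2}$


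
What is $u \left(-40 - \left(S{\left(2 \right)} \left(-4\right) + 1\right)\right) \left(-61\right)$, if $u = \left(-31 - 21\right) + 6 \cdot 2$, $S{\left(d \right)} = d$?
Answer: $-80520$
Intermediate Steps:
$u = -40$ ($u = -52 + 12 = -40$)
$u \left(-40 - \left(S{\left(2 \right)} \left(-4\right) + 1\right)\right) \left(-61\right) = - 40 \left(-40 - \left(2 \left(-4\right) + 1\right)\right) \left(-61\right) = - 40 \left(-40 - \left(-8 + 1\right)\right) \left(-61\right) = - 40 \left(-40 - -7\right) \left(-61\right) = - 40 \left(-40 + 7\right) \left(-61\right) = \left(-40\right) \left(-33\right) \left(-61\right) = 1320 \left(-61\right) = -80520$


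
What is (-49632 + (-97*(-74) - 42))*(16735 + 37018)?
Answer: -2284287488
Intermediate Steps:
(-49632 + (-97*(-74) - 42))*(16735 + 37018) = (-49632 + (7178 - 42))*53753 = (-49632 + 7136)*53753 = -42496*53753 = -2284287488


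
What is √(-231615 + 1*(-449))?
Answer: 56*I*√74 ≈ 481.73*I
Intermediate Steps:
√(-231615 + 1*(-449)) = √(-231615 - 449) = √(-232064) = 56*I*√74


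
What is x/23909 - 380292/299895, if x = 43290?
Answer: 1296684374/2390063185 ≈ 0.54253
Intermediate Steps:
x/23909 - 380292/299895 = 43290/23909 - 380292/299895 = 43290*(1/23909) - 380292*1/299895 = 43290/23909 - 126764/99965 = 1296684374/2390063185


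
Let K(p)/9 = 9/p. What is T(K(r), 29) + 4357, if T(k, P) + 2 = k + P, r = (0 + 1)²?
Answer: 4465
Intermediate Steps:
r = 1 (r = 1² = 1)
K(p) = 81/p (K(p) = 9*(9/p) = 81/p)
T(k, P) = -2 + P + k (T(k, P) = -2 + (k + P) = -2 + (P + k) = -2 + P + k)
T(K(r), 29) + 4357 = (-2 + 29 + 81/1) + 4357 = (-2 + 29 + 81*1) + 4357 = (-2 + 29 + 81) + 4357 = 108 + 4357 = 4465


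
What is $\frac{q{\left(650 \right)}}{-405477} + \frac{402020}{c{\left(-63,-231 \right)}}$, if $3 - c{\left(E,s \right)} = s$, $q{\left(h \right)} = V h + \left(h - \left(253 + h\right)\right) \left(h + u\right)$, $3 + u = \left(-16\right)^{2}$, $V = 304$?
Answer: $\frac{3018834899}{1757067} \approx 1718.1$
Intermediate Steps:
$u = 253$ ($u = -3 + \left(-16\right)^{2} = -3 + 256 = 253$)
$q{\left(h \right)} = -64009 + 51 h$ ($q{\left(h \right)} = 304 h + \left(h - \left(253 + h\right)\right) \left(h + 253\right) = 304 h - 253 \left(253 + h\right) = 304 h - \left(64009 + 253 h\right) = -64009 + 51 h$)
$c{\left(E,s \right)} = 3 - s$
$\frac{q{\left(650 \right)}}{-405477} + \frac{402020}{c{\left(-63,-231 \right)}} = \frac{-64009 + 51 \cdot 650}{-405477} + \frac{402020}{3 - -231} = \left(-64009 + 33150\right) \left(- \frac{1}{405477}\right) + \frac{402020}{3 + 231} = \left(-30859\right) \left(- \frac{1}{405477}\right) + \frac{402020}{234} = \frac{30859}{405477} + 402020 \cdot \frac{1}{234} = \frac{30859}{405477} + \frac{201010}{117} = \frac{3018834899}{1757067}$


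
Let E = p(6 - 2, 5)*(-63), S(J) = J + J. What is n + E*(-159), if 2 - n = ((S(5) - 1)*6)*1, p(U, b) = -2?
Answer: -20086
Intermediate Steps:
S(J) = 2*J
E = 126 (E = -2*(-63) = 126)
n = -52 (n = 2 - (2*5 - 1)*6 = 2 - (10 - 1)*6 = 2 - 9*6 = 2 - 54 = -52)
n + E*(-159) = -52 + 126*(-159) = -52 - 20034 = -20086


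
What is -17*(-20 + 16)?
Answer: 68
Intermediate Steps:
-17*(-20 + 16) = -17*(-4) = 68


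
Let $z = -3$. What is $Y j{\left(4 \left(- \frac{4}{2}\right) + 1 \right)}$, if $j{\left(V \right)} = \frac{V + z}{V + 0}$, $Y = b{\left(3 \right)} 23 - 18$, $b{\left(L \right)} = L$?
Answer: $\frac{510}{7} \approx 72.857$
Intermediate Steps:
$Y = 51$ ($Y = 3 \cdot 23 - 18 = 69 - 18 = 51$)
$j{\left(V \right)} = \frac{-3 + V}{V}$ ($j{\left(V \right)} = \frac{V - 3}{V + 0} = \frac{-3 + V}{V}$)
$Y j{\left(4 \left(- \frac{4}{2}\right) + 1 \right)} = 51 \frac{-3 + \left(4 \left(- \frac{4}{2}\right) + 1\right)}{4 \left(- \frac{4}{2}\right) + 1} = 51 \frac{-3 + \left(4 \left(\left(-4\right) \frac{1}{2}\right) + 1\right)}{4 \left(\left(-4\right) \frac{1}{2}\right) + 1} = 51 \frac{-3 + \left(4 \left(-2\right) + 1\right)}{4 \left(-2\right) + 1} = 51 \frac{-3 + \left(-8 + 1\right)}{-8 + 1} = 51 \frac{-3 - 7}{-7} = 51 \left(\left(- \frac{1}{7}\right) \left(-10\right)\right) = 51 \cdot \frac{10}{7} = \frac{510}{7}$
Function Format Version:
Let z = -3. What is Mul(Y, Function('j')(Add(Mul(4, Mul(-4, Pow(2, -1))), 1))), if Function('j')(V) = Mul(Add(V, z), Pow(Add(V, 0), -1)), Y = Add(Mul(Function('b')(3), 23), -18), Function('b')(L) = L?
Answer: Rational(510, 7) ≈ 72.857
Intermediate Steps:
Y = 51 (Y = Add(Mul(3, 23), -18) = Add(69, -18) = 51)
Function('j')(V) = Mul(Pow(V, -1), Add(-3, V)) (Function('j')(V) = Mul(Add(V, -3), Pow(Add(V, 0), -1)) = Mul(Add(-3, V), Pow(V, -1)) = Mul(Pow(V, -1), Add(-3, V)))
Mul(Y, Function('j')(Add(Mul(4, Mul(-4, Pow(2, -1))), 1))) = Mul(51, Mul(Pow(Add(Mul(4, Mul(-4, Pow(2, -1))), 1), -1), Add(-3, Add(Mul(4, Mul(-4, Pow(2, -1))), 1)))) = Mul(51, Mul(Pow(Add(Mul(4, Mul(-4, Rational(1, 2))), 1), -1), Add(-3, Add(Mul(4, Mul(-4, Rational(1, 2))), 1)))) = Mul(51, Mul(Pow(Add(Mul(4, -2), 1), -1), Add(-3, Add(Mul(4, -2), 1)))) = Mul(51, Mul(Pow(Add(-8, 1), -1), Add(-3, Add(-8, 1)))) = Mul(51, Mul(Pow(-7, -1), Add(-3, -7))) = Mul(51, Mul(Rational(-1, 7), -10)) = Mul(51, Rational(10, 7)) = Rational(510, 7)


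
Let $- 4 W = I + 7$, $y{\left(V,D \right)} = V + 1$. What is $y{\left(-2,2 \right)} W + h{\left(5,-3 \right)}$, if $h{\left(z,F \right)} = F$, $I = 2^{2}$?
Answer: $- \frac{1}{4} \approx -0.25$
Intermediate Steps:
$y{\left(V,D \right)} = 1 + V$
$I = 4$
$W = - \frac{11}{4}$ ($W = - \frac{4 + 7}{4} = \left(- \frac{1}{4}\right) 11 = - \frac{11}{4} \approx -2.75$)
$y{\left(-2,2 \right)} W + h{\left(5,-3 \right)} = \left(1 - 2\right) \left(- \frac{11}{4}\right) - 3 = \left(-1\right) \left(- \frac{11}{4}\right) - 3 = \frac{11}{4} - 3 = - \frac{1}{4}$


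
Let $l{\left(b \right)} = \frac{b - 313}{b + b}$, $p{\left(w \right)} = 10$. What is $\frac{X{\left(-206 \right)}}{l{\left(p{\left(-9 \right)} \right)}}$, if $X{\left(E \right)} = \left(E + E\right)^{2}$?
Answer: $- \frac{3394880}{303} \approx -11204.0$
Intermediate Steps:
$X{\left(E \right)} = 4 E^{2}$ ($X{\left(E \right)} = \left(2 E\right)^{2} = 4 E^{2}$)
$l{\left(b \right)} = \frac{-313 + b}{2 b}$
$\frac{X{\left(-206 \right)}}{l{\left(p{\left(-9 \right)} \right)}} = \frac{4 \left(-206\right)^{2}}{\frac{1}{2} \cdot \frac{1}{10} \left(-313 + 10\right)} = \frac{4 \cdot 42436}{\frac{1}{2} \cdot \frac{1}{10} \left(-303\right)} = \frac{169744}{- \frac{303}{20}} = 169744 \left(- \frac{20}{303}\right) = - \frac{3394880}{303}$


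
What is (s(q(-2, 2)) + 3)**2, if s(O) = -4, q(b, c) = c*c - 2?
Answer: 1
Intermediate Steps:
q(b, c) = -2 + c**2 (q(b, c) = c**2 - 2 = -2 + c**2)
(s(q(-2, 2)) + 3)**2 = (-4 + 3)**2 = (-1)**2 = 1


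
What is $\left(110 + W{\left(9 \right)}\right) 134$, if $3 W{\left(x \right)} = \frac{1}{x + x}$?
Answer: $\frac{398047}{27} \approx 14742.0$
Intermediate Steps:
$W{\left(x \right)} = \frac{1}{6 x}$ ($W{\left(x \right)} = \frac{1}{3 \left(x + x\right)} = \frac{1}{3 \cdot 2 x} = \frac{\frac{1}{2} \frac{1}{x}}{3} = \frac{1}{6 x}$)
$\left(110 + W{\left(9 \right)}\right) 134 = \left(110 + \frac{1}{6 \cdot 9}\right) 134 = \left(110 + \frac{1}{6} \cdot \frac{1}{9}\right) 134 = \left(110 + \frac{1}{54}\right) 134 = \frac{5941}{54} \cdot 134 = \frac{398047}{27}$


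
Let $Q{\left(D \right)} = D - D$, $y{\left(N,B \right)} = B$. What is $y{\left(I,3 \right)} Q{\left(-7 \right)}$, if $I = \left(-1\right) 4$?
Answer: $0$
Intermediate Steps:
$I = -4$
$Q{\left(D \right)} = 0$
$y{\left(I,3 \right)} Q{\left(-7 \right)} = 3 \cdot 0 = 0$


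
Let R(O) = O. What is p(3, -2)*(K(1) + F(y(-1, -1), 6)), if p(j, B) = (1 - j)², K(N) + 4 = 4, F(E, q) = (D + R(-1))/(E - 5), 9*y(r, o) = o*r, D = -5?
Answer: 54/11 ≈ 4.9091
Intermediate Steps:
y(r, o) = o*r/9 (y(r, o) = (o*r)/9 = o*r/9)
F(E, q) = -6/(-5 + E) (F(E, q) = (-5 - 1)/(E - 5) = -6/(-5 + E))
K(N) = 0 (K(N) = -4 + 4 = 0)
p(3, -2)*(K(1) + F(y(-1, -1), 6)) = (-1 + 3)²*(0 - 6/(-5 + (⅑)*(-1)*(-1))) = 2²*(0 - 6/(-5 + ⅑)) = 4*(0 - 6/(-44/9)) = 4*(0 - 6*(-9/44)) = 4*(0 + 27/22) = 4*(27/22) = 54/11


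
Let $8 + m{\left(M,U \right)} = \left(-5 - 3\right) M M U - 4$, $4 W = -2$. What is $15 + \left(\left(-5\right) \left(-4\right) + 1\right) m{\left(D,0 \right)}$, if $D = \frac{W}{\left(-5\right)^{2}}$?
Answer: $-237$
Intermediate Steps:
$W = - \frac{1}{2}$ ($W = \frac{1}{4} \left(-2\right) = - \frac{1}{2} \approx -0.5$)
$D = - \frac{1}{50}$ ($D = - \frac{1}{2 \left(-5\right)^{2}} = - \frac{1}{2 \cdot 25} = \left(- \frac{1}{2}\right) \frac{1}{25} = - \frac{1}{50} \approx -0.02$)
$m{\left(M,U \right)} = -12 - 8 U M^{2}$ ($m{\left(M,U \right)} = -8 + \left(\left(-5 - 3\right) M M U - 4\right) = -8 + \left(- 8 M M U - 4\right) = -8 + \left(- 8 M^{2} U - 4\right) = -8 - \left(4 + 8 U M^{2}\right) = -12 - 8 U M^{2}$)
$15 + \left(\left(-5\right) \left(-4\right) + 1\right) m{\left(D,0 \right)} = 15 + \left(\left(-5\right) \left(-4\right) + 1\right) \left(-12 - 0 \left(- \frac{1}{50}\right)^{2}\right) = 15 + \left(20 + 1\right) \left(-12 - 0 \cdot \frac{1}{2500}\right) = 15 + 21 \left(-12 + 0\right) = 15 + 21 \left(-12\right) = 15 - 252 = -237$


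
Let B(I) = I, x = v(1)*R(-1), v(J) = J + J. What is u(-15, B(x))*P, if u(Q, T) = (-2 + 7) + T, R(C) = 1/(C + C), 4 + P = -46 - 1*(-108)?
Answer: 232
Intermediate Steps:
P = 58 (P = -4 + (-46 - 1*(-108)) = -4 + (-46 + 108) = -4 + 62 = 58)
v(J) = 2*J
R(C) = 1/(2*C)
x = -1 (x = (2*1)*((½)/(-1)) = 2*((½)*(-1)) = 2*(-½) = -1)
u(Q, T) = 5 + T
u(-15, B(x))*P = (5 - 1)*58 = 4*58 = 232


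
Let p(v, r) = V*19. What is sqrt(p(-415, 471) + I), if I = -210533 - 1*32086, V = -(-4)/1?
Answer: I*sqrt(242543) ≈ 492.49*I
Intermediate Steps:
V = 4 (V = -(-4) = -2*(-2) = 4)
p(v, r) = 76 (p(v, r) = 4*19 = 76)
I = -242619 (I = -210533 - 32086 = -242619)
sqrt(p(-415, 471) + I) = sqrt(76 - 242619) = sqrt(-242543) = I*sqrt(242543)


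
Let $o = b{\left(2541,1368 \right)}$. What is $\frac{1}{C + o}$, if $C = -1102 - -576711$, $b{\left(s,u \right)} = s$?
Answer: $\frac{1}{578150} \approx 1.7297 \cdot 10^{-6}$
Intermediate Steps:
$o = 2541$
$C = 575609$ ($C = -1102 + 576711 = 575609$)
$\frac{1}{C + o} = \frac{1}{575609 + 2541} = \frac{1}{578150}$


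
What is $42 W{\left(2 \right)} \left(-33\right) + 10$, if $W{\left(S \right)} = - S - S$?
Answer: $5554$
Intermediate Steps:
$W{\left(S \right)} = - 2 S$
$42 W{\left(2 \right)} \left(-33\right) + 10 = 42 \left(-2\right) 2 \left(-33\right) + 10 = 42 \left(\left(-4\right) \left(-33\right)\right) + 10 = 42 \cdot 132 + 10 = 5544 + 10 = 5554$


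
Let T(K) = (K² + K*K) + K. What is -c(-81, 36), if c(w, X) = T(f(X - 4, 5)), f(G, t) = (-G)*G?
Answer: -2096128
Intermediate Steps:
f(G, t) = -G²
T(K) = K + 2*K² (T(K) = (K² + K²) + K = 2*K² + K = K + 2*K²)
c(w, X) = -(-4 + X)²*(1 - 2*(-4 + X)²) (c(w, X) = (-(X - 4)²)*(1 + 2*(-(X - 4)²)) = (-(-4 + X)²)*(1 + 2*(-(-4 + X)²)) = (-(-4 + X)²)*(1 - 2*(-4 + X)²) = -(-4 + X)²*(1 - 2*(-4 + X)²))
-c(-81, 36) = -(-(-4 + 36)² + 2*(-4 + 36)⁴) = -(-1*32² + 2*32⁴) = -(-1*1024 + 2*1048576) = -(-1024 + 2097152) = -1*2096128 = -2096128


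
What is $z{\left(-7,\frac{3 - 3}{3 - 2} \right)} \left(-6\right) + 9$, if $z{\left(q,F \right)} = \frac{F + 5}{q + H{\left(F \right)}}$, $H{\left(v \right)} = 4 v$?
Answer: $\frac{93}{7} \approx 13.286$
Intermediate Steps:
$z{\left(q,F \right)} = \frac{5 + F}{q + 4 F}$ ($z{\left(q,F \right)} = \frac{F + 5}{q + 4 F} = \frac{5 + F}{q + 4 F}$)
$z{\left(-7,\frac{3 - 3}{3 - 2} \right)} \left(-6\right) + 9 = \frac{5 + \frac{3 - 3}{3 - 2}}{-7 + 4 \frac{3 - 3}{3 - 2}} \left(-6\right) + 9 = \frac{5 + \frac{0}{1}}{-7 + 4 \cdot \frac{0}{1}} \left(-6\right) + 9 = \frac{5 + 0 \cdot 1}{-7 + 4 \cdot 0 \cdot 1} \left(-6\right) + 9 = \frac{5 + 0}{-7 + 4 \cdot 0} \left(-6\right) + 9 = \frac{1}{-7 + 0} \cdot 5 \left(-6\right) + 9 = \frac{1}{-7} \cdot 5 \left(-6\right) + 9 = \left(- \frac{1}{7}\right) 5 \left(-6\right) + 9 = \left(- \frac{5}{7}\right) \left(-6\right) + 9 = \frac{30}{7} + 9 = \frac{93}{7}$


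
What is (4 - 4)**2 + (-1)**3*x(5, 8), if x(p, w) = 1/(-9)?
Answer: 1/9 ≈ 0.11111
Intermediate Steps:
x(p, w) = -1/9
(4 - 4)**2 + (-1)**3*x(5, 8) = (4 - 4)**2 + (-1)**3*(-1/9) = 0**2 - 1*(-1/9) = 0 + 1/9 = 1/9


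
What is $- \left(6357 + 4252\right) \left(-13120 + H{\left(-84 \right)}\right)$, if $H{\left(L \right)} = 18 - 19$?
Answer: $139200689$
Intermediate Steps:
$H{\left(L \right)} = -1$ ($H{\left(L \right)} = 18 - 19 = -1$)
$- \left(6357 + 4252\right) \left(-13120 + H{\left(-84 \right)}\right) = - \left(6357 + 4252\right) \left(-13120 - 1\right) = - 10609 \left(-13121\right) = \left(-1\right) \left(-139200689\right) = 139200689$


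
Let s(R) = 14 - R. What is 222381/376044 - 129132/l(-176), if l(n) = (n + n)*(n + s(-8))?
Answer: -760510095/424679024 ≈ -1.7908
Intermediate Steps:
l(n) = 2*n*(22 + n) (l(n) = (n + n)*(n + (14 - 1*(-8))) = (2*n)*(n + (14 + 8)) = (2*n)*(n + 22) = (2*n)*(22 + n) = 2*n*(22 + n))
222381/376044 - 129132/l(-176) = 222381/376044 - 129132*(-1/(352*(22 - 176))) = 222381*(1/376044) - 129132/(2*(-176)*(-154)) = 74127/125348 - 129132/54208 = 74127/125348 - 129132*1/54208 = 74127/125348 - 32283/13552 = -760510095/424679024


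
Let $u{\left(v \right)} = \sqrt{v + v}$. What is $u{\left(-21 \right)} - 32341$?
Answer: $-32341 + i \sqrt{42} \approx -32341.0 + 6.4807 i$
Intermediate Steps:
$u{\left(v \right)} = \sqrt{2} \sqrt{v}$ ($u{\left(v \right)} = \sqrt{2 v} = \sqrt{2} \sqrt{v}$)
$u{\left(-21 \right)} - 32341 = \sqrt{2} \sqrt{-21} - 32341 = \sqrt{2} i \sqrt{21} - 32341 = i \sqrt{42} - 32341 = -32341 + i \sqrt{42}$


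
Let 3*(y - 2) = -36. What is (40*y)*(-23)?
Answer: 9200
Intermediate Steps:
y = -10 (y = 2 + (⅓)*(-36) = 2 - 12 = -10)
(40*y)*(-23) = (40*(-10))*(-23) = -400*(-23) = 9200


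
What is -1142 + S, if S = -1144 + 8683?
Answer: 6397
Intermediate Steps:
S = 7539
-1142 + S = -1142 + 7539 = 6397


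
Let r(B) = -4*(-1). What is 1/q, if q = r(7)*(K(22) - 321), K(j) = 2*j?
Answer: -1/1108 ≈ -0.00090253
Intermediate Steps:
r(B) = 4
q = -1108 (q = 4*(2*22 - 321) = 4*(44 - 321) = 4*(-277) = -1108)
1/q = 1/(-1108) = -1/1108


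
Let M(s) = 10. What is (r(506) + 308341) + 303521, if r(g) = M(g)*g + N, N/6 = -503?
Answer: 613904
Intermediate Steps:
N = -3018 (N = 6*(-503) = -3018)
r(g) = -3018 + 10*g (r(g) = 10*g - 3018 = -3018 + 10*g)
(r(506) + 308341) + 303521 = ((-3018 + 10*506) + 308341) + 303521 = ((-3018 + 5060) + 308341) + 303521 = (2042 + 308341) + 303521 = 310383 + 303521 = 613904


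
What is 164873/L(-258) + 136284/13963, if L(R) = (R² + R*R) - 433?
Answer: 20386327079/1852820285 ≈ 11.003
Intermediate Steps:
L(R) = -433 + 2*R² (L(R) = (R² + R²) - 433 = 2*R² - 433 = -433 + 2*R²)
164873/L(-258) + 136284/13963 = 164873/(-433 + 2*(-258)²) + 136284/13963 = 164873/(-433 + 2*66564) + 136284*(1/13963) = 164873/(-433 + 133128) + 136284/13963 = 164873/132695 + 136284/13963 = 20386327079/1852820285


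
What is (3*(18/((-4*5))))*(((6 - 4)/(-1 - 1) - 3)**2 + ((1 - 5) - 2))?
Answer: -27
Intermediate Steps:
(3*(18/((-4*5))))*(((6 - 4)/(-1 - 1) - 3)**2 + ((1 - 5) - 2)) = (3*(18/(-20)))*((2/(-2) - 3)**2 + (-4 - 2)) = (3*(18*(-1/20)))*((2*(-1/2) - 3)**2 - 6) = (3*(-9/10))*((-1 - 3)**2 - 6) = -27*((-4)**2 - 6)/10 = -27*(16 - 6)/10 = -27/10*10 = -27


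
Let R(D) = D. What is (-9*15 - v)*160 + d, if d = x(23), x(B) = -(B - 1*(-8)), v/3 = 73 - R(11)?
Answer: -51391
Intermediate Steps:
v = 186 (v = 3*(73 - 1*11) = 3*(73 - 11) = 3*62 = 186)
x(B) = -8 - B (x(B) = -(B + 8) = -(8 + B) = -8 - B)
d = -31 (d = -8 - 1*23 = -8 - 23 = -31)
(-9*15 - v)*160 + d = (-9*15 - 1*186)*160 - 31 = (-135 - 186)*160 - 31 = -321*160 - 31 = -51360 - 31 = -51391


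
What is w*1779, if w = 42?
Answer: 74718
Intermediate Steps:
w*1779 = 42*1779 = 74718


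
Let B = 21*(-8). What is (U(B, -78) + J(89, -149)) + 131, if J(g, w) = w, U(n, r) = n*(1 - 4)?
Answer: 486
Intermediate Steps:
B = -168
U(n, r) = -3*n (U(n, r) = n*(-3) = -3*n)
(U(B, -78) + J(89, -149)) + 131 = (-3*(-168) - 149) + 131 = (504 - 149) + 131 = 355 + 131 = 486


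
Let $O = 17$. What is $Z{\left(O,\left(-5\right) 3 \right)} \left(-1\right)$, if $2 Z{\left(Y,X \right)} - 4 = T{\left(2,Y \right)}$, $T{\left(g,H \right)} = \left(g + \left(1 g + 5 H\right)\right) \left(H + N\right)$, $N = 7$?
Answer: $-1070$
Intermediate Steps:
$T{\left(g,H \right)} = \left(7 + H\right) \left(2 g + 5 H\right)$ ($T{\left(g,H \right)} = \left(g + \left(1 g + 5 H\right)\right) \left(H + 7\right) = \left(g + \left(g + 5 H\right)\right) \left(7 + H\right) = \left(2 g + 5 H\right) \left(7 + H\right) = \left(7 + H\right) \left(2 g + 5 H\right)$)
$Z{\left(Y,X \right)} = 16 + \frac{5 Y^{2}}{2} + \frac{39 Y}{2}$ ($Z{\left(Y,X \right)} = 2 + \frac{5 Y^{2} + 14 \cdot 2 + 35 Y + 2 Y 2}{2} = 2 + \frac{5 Y^{2} + 28 + 35 Y + 4 Y}{2} = 2 + \frac{28 + 5 Y^{2} + 39 Y}{2} = 2 + \left(14 + \frac{5 Y^{2}}{2} + \frac{39 Y}{2}\right) = 16 + \frac{5 Y^{2}}{2} + \frac{39 Y}{2}$)
$Z{\left(O,\left(-5\right) 3 \right)} \left(-1\right) = \left(16 + \frac{5 \cdot 17^{2}}{2} + \frac{39}{2} \cdot 17\right) \left(-1\right) = \left(16 + \frac{5}{2} \cdot 289 + \frac{663}{2}\right) \left(-1\right) = \left(16 + \frac{1445}{2} + \frac{663}{2}\right) \left(-1\right) = 1070 \left(-1\right) = -1070$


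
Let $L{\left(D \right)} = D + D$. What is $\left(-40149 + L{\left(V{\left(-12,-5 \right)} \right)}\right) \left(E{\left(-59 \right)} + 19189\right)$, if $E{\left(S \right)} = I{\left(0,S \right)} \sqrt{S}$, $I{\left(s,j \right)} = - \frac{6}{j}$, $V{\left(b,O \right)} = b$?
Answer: $-770879697 - \frac{241038 i \sqrt{59}}{59} \approx -7.7088 \cdot 10^{8} - 31380.0 i$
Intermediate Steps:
$E{\left(S \right)} = - \frac{6}{\sqrt{S}}$ ($E{\left(S \right)} = - \frac{6}{S} \sqrt{S} = - \frac{6}{\sqrt{S}}$)
$L{\left(D \right)} = 2 D$
$\left(-40149 + L{\left(V{\left(-12,-5 \right)} \right)}\right) \left(E{\left(-59 \right)} + 19189\right) = \left(-40149 + 2 \left(-12\right)\right) \left(- \frac{6}{i \sqrt{59}} + 19189\right) = \left(-40149 - 24\right) \left(- 6 \left(- \frac{i \sqrt{59}}{59}\right) + 19189\right) = - 40173 \left(\frac{6 i \sqrt{59}}{59} + 19189\right) = - 40173 \left(19189 + \frac{6 i \sqrt{59}}{59}\right) = -770879697 - \frac{241038 i \sqrt{59}}{59}$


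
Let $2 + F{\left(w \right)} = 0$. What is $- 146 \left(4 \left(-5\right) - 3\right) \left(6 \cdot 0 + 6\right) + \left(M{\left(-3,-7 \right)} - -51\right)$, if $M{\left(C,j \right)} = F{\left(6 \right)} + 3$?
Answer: $20200$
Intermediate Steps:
$F{\left(w \right)} = -2$ ($F{\left(w \right)} = -2 + 0 = -2$)
$M{\left(C,j \right)} = 1$ ($M{\left(C,j \right)} = -2 + 3 = 1$)
$- 146 \left(4 \left(-5\right) - 3\right) \left(6 \cdot 0 + 6\right) + \left(M{\left(-3,-7 \right)} - -51\right) = - 146 \left(4 \left(-5\right) - 3\right) \left(6 \cdot 0 + 6\right) + \left(1 - -51\right) = - 146 \left(-20 - 3\right) \left(0 + 6\right) + \left(1 + 51\right) = - 146 \left(\left(-23\right) 6\right) + 52 = \left(-146\right) \left(-138\right) + 52 = 20148 + 52 = 20200$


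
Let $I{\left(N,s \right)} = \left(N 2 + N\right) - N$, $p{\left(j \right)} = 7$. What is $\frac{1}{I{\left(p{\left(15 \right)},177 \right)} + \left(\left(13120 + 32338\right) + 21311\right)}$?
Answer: $\frac{1}{66783} \approx 1.4974 \cdot 10^{-5}$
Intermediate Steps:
$I{\left(N,s \right)} = 2 N$ ($I{\left(N,s \right)} = \left(2 N + N\right) - N = 3 N - N = 2 N$)
$\frac{1}{I{\left(p{\left(15 \right)},177 \right)} + \left(\left(13120 + 32338\right) + 21311\right)} = \frac{1}{2 \cdot 7 + \left(\left(13120 + 32338\right) + 21311\right)} = \frac{1}{14 + \left(45458 + 21311\right)} = \frac{1}{14 + 66769} = \frac{1}{66783}$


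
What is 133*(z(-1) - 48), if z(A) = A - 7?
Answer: -7448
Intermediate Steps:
z(A) = -7 + A
133*(z(-1) - 48) = 133*((-7 - 1) - 48) = 133*(-8 - 48) = 133*(-56) = -7448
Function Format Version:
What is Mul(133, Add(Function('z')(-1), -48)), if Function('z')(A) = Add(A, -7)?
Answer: -7448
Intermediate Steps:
Function('z')(A) = Add(-7, A)
Mul(133, Add(Function('z')(-1), -48)) = Mul(133, Add(Add(-7, -1), -48)) = Mul(133, Add(-8, -48)) = Mul(133, -56) = -7448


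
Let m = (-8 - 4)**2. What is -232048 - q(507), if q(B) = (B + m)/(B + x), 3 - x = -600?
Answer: -85857977/370 ≈ -2.3205e+5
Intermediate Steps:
x = 603 (x = 3 - 1*(-600) = 3 + 600 = 603)
m = 144 (m = (-12)**2 = 144)
q(B) = (144 + B)/(603 + B) (q(B) = (B + 144)/(B + 603) = (144 + B)/(603 + B))
-232048 - q(507) = -232048 - (144 + 507)/(603 + 507) = -232048 - 651/1110 = -232048 - 1*217/370 = -232048 - 217/370 = -85857977/370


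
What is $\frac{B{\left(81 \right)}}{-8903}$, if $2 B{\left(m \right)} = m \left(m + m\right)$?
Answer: $- \frac{6561}{8903} \approx -0.73694$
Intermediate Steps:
$B{\left(m \right)} = m^{2}$ ($B{\left(m \right)} = \frac{m \left(m + m\right)}{2} = \frac{m 2 m}{2} = \frac{2 m^{2}}{2} = m^{2}$)
$\frac{B{\left(81 \right)}}{-8903} = \frac{81^{2}}{-8903} = 6561 \left(- \frac{1}{8903}\right) = - \frac{6561}{8903}$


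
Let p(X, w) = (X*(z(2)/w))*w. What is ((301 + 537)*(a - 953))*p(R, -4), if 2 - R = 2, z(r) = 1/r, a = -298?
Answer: 0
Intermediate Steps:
z(r) = 1/r
R = 0 (R = 2 - 1*2 = 2 - 2 = 0)
p(X, w) = X/2 (p(X, w) = (X*(1/(2*w)))*w = (X/(2*w))*w = X/2)
((301 + 537)*(a - 953))*p(R, -4) = ((301 + 537)*(-298 - 953))*((1/2)*0) = (838*(-1251))*0 = -1048338*0 = 0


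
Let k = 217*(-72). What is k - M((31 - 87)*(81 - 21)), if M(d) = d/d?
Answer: -15625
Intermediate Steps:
M(d) = 1
k = -15624
k - M((31 - 87)*(81 - 21)) = -15624 - 1*1 = -15624 - 1 = -15625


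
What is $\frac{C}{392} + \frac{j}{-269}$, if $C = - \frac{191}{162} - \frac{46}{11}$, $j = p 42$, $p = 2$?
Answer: $- \frac{61247453}{187908336} \approx -0.32594$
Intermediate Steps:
$j = 84$ ($j = 2 \cdot 42 = 84$)
$C = - \frac{9553}{1782}$ ($C = \left(-191\right) \frac{1}{162} - \frac{46}{11} = - \frac{191}{162} - \frac{46}{11} = - \frac{9553}{1782} \approx -5.3608$)
$\frac{C}{392} + \frac{j}{-269} = - \frac{9553}{1782 \cdot 392} + \frac{84}{-269} = \left(- \frac{9553}{1782}\right) \frac{1}{392} + 84 \left(- \frac{1}{269}\right) = - \frac{9553}{698544} - \frac{84}{269} = - \frac{61247453}{187908336}$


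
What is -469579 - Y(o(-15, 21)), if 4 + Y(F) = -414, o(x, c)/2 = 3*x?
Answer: -469161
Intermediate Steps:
o(x, c) = 6*x (o(x, c) = 2*(3*x) = 6*x)
Y(F) = -418 (Y(F) = -4 - 414 = -418)
-469579 - Y(o(-15, 21)) = -469579 - 1*(-418) = -469579 + 418 = -469161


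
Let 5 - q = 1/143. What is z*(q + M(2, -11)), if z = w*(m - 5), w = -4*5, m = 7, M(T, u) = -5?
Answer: 40/143 ≈ 0.27972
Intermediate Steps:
w = -20
q = 714/143 (q = 5 - 1/143 = 714/143 ≈ 4.9930)
z = -40 (z = -20*(7 - 5) = -20*2 = -40)
z*(q + M(2, -11)) = -40*(714/143 - 5) = -40*(-1/143) = 40/143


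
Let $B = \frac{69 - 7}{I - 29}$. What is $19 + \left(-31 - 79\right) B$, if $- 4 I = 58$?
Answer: $\frac{15293}{87} \approx 175.78$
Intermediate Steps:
$I = - \frac{29}{2}$ ($I = \left(- \frac{1}{4}\right) 58 = - \frac{29}{2} \approx -14.5$)
$B = - \frac{124}{87}$ ($B = \frac{69 - 7}{- \frac{29}{2} - 29} = \frac{62}{- \frac{87}{2}} = 62 \left(- \frac{2}{87}\right) = - \frac{124}{87} \approx -1.4253$)
$19 + \left(-31 - 79\right) B = 19 + \left(-31 - 79\right) \left(- \frac{124}{87}\right) = 19 - - \frac{13640}{87} = 19 + \frac{13640}{87} = \frac{15293}{87}$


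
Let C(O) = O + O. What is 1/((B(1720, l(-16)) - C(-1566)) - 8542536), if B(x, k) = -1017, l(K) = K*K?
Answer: -1/8540421 ≈ -1.1709e-7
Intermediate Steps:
l(K) = K²
C(O) = 2*O
1/((B(1720, l(-16)) - C(-1566)) - 8542536) = 1/((-1017 - 2*(-1566)) - 8542536) = 1/((-1017 - 1*(-3132)) - 8542536) = 1/((-1017 + 3132) - 8542536) = 1/(2115 - 8542536) = 1/(-8540421) = -1/8540421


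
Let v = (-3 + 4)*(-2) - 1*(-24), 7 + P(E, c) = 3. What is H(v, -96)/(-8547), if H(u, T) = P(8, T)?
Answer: 4/8547 ≈ 0.00046800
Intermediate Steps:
P(E, c) = -4 (P(E, c) = -7 + 3 = -4)
v = 22 (v = 1*(-2) + 24 = -2 + 24 = 22)
H(u, T) = -4
H(v, -96)/(-8547) = -4/(-8547) = -4*(-1/8547) = 4/8547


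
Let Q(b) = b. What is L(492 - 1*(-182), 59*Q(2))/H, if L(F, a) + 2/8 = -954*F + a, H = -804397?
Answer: 2571513/3217588 ≈ 0.79920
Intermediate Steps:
L(F, a) = -1/4 + a - 954*F (L(F, a) = -1/4 + (-954*F + a) = -1/4 + (a - 954*F) = -1/4 + a - 954*F)
L(492 - 1*(-182), 59*Q(2))/H = (-1/4 + 59*2 - 954*(492 - 1*(-182)))/(-804397) = (-1/4 + 118 - 954*(492 + 182))*(-1/804397) = (-1/4 + 118 - 954*674)*(-1/804397) = (-1/4 + 118 - 642996)*(-1/804397) = -2571513/4*(-1/804397) = 2571513/3217588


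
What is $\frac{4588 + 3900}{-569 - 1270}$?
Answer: $- \frac{8488}{1839} \approx -4.6156$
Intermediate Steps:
$\frac{4588 + 3900}{-569 - 1270} = \frac{8488}{-1839} = 8488 \left(- \frac{1}{1839}\right) = - \frac{8488}{1839}$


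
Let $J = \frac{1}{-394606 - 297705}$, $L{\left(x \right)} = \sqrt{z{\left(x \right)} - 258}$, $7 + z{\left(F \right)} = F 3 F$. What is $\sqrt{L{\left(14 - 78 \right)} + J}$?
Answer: $\frac{\sqrt{-692311 + 479294520721 \sqrt{12023}}}{692311} \approx 10.471$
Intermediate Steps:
$z{\left(F \right)} = -7 + 3 F^{2}$ ($z{\left(F \right)} = -7 + F 3 F = -7 + 3 F F = -7 + 3 F^{2}$)
$L{\left(x \right)} = \sqrt{-265 + 3 x^{2}}$ ($L{\left(x \right)} = \sqrt{\left(-7 + 3 x^{2}\right) - 258} = \sqrt{-265 + 3 x^{2}}$)
$J = - \frac{1}{692311}$ ($J = \frac{1}{-692311} = - \frac{1}{692311} \approx -1.4444 \cdot 10^{-6}$)
$\sqrt{L{\left(14 - 78 \right)} + J} = \sqrt{\sqrt{-265 + 3 \left(14 - 78\right)^{2}} - \frac{1}{692311}} = \sqrt{\sqrt{-265 + 3 \left(-64\right)^{2}} - \frac{1}{692311}} = \sqrt{\sqrt{-265 + 3 \cdot 4096} - \frac{1}{692311}} = \sqrt{\sqrt{-265 + 12288} - \frac{1}{692311}} = \sqrt{\sqrt{12023} - \frac{1}{692311}} = \sqrt{- \frac{1}{692311} + \sqrt{12023}}$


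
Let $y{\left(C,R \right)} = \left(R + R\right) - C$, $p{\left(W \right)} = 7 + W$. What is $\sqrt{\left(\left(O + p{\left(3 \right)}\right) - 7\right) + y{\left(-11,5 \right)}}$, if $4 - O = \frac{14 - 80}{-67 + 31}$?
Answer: $\frac{\sqrt{942}}{6} \approx 5.1153$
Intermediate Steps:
$O = \frac{13}{6}$ ($O = 4 - \frac{14 - 80}{-67 + 31} = 4 - - \frac{66}{-36} = 4 - \left(-66\right) \left(- \frac{1}{36}\right) = 4 - \frac{11}{6} = \frac{13}{6} \approx 2.1667$)
$y{\left(C,R \right)} = - C + 2 R$ ($y{\left(C,R \right)} = 2 R - C = - C + 2 R$)
$\sqrt{\left(\left(O + p{\left(3 \right)}\right) - 7\right) + y{\left(-11,5 \right)}} = \sqrt{\left(\left(\frac{13}{6} + \left(7 + 3\right)\right) - 7\right) + \left(\left(-1\right) \left(-11\right) + 2 \cdot 5\right)} = \sqrt{\left(\left(\frac{13}{6} + 10\right) - 7\right) + \left(11 + 10\right)} = \sqrt{\left(\frac{73}{6} - 7\right) + 21} = \sqrt{\frac{31}{6} + 21} = \sqrt{\frac{157}{6}} = \frac{\sqrt{942}}{6}$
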